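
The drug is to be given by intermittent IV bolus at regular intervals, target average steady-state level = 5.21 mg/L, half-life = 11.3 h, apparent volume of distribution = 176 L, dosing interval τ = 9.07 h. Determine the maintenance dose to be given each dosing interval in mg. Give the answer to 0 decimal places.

510 mg

k = ln2 / t½ = 0.693147 / 11.3 = 0.06134 h⁻¹
CL = k × Vd = 0.06134 × 176 = 10.80 L/h
At steady state, Dose/τ = Css × CL.
Dose = Css × CL × τ = 5.21 × 10.80 × 9.07 = 510.4 mg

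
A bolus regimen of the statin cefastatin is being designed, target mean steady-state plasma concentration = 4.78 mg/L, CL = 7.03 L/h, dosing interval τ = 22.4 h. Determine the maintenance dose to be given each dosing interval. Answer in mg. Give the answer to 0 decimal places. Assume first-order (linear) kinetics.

At steady state, Dose/τ = Css × CL.
Dose = Css × CL × τ = 4.78 × 7.030 × 22.4 = 752.7 mg

753 mg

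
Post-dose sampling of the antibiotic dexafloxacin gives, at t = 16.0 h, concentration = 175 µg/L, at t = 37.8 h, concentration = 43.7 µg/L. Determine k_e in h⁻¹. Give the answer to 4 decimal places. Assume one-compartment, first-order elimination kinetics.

0.0636 h⁻¹

k = ln(C₁/C₂) / (t₂ − t₁) = ln(175/43.7) / (37.8 − 16.0)
  = 1.387 / 21.80 = 0.06362 h⁻¹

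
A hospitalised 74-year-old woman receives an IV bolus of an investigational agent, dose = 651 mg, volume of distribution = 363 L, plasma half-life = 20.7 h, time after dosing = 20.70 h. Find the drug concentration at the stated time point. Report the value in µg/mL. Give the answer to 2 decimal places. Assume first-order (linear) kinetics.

0.90 µg/mL

C₀ = Dose / Vd = 651.0 / 363 = 1.793 mg/L
k = ln2 / t½ = 0.693147 / 20.7 = 0.03349 h⁻¹
t / t½ = 20.70 / 20.7 = 1 half-lives
C = C₀ × (1/2)^1 = 1.793 × 0.5000 = 0.8965 mg/L
(0.8965 mg/L = 0.8965 µg/mL)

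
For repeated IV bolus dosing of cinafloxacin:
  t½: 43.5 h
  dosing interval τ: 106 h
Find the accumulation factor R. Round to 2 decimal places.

k = ln2 / t½ = 0.693147 / 43.5 = 0.01593 h⁻¹
e^(−kτ) = e^(−0.01593 × 106) = 0.1848
Accumulation ratio R = 1 / (1 − e^(−kτ)) = 1 / (1 − 0.1848) = 1.227

1.23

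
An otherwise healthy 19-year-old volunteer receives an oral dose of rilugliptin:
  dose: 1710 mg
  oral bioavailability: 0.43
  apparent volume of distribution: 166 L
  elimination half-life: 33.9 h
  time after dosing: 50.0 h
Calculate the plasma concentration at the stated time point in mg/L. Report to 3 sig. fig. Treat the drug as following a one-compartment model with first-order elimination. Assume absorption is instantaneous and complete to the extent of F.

1.59 mg/L

Amount reaching circulation = F × Dose = 0.43 × 1710 = 735.3 mg
C₀ = F·Dose / Vd = 735.3 / 166 = 4.430 mg/L
k = ln2 / t½ = 0.693147 / 33.9 = 0.02045 h⁻¹
C = C₀ · e^(−k·t) = 4.430 × e^(−0.02045 × 50.0)
  = 4.430 × 0.3597 = 1.593 mg/L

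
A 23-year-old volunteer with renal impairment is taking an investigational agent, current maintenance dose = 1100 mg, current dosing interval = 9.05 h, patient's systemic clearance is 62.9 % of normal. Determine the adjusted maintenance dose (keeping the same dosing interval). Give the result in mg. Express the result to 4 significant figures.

691.9 mg

To keep the same average steady-state level, dosing rate must scale with clearance.
CL ratio = 62.9 / 100 = 0.6290
New dose (same interval) = 1100 × 0.6290 = 691.9 mg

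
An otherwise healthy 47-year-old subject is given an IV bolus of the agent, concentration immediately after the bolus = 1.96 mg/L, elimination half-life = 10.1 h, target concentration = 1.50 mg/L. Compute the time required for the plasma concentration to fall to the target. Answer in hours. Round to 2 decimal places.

3.90 h

k = ln2 / t½ = 0.693147 / 10.1 = 0.06863 h⁻¹
t = ln(C₀ / C) / k = ln(1.960 / 1.50) / 0.06863
  = ln(1.307) / 0.06863 = 0.2677 / 0.06863 = 3.901 h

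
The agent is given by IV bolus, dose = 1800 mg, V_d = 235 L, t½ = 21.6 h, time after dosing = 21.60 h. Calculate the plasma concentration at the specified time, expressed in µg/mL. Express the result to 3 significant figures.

3.83 µg/mL

C₀ = Dose / Vd = 1800 / 235 = 7.660 mg/L
k = ln2 / t½ = 0.693147 / 21.6 = 0.03209 h⁻¹
t / t½ = 21.60 / 21.6 = 1 half-lives
C = C₀ × (1/2)^1 = 7.660 × 0.5000 = 3.830 mg/L
(3.830 mg/L = 3.830 µg/mL)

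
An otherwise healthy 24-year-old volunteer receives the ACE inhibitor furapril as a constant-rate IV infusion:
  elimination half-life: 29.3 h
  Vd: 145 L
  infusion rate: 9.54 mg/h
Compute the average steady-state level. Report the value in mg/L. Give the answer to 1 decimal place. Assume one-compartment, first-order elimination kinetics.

k = ln2 / t½ = 0.693147 / 29.3 = 0.02366 h⁻¹
CL = k × Vd = 0.02366 × 145 = 3.431 L/h
At steady state Css = R₀ / CL = 9.54 / 3.431 = 2.781 mg/L

2.8 mg/L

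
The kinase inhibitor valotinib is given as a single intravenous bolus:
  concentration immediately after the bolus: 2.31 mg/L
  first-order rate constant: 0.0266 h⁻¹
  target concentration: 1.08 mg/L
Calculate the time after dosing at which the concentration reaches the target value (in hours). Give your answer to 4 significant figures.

28.58 h

t = ln(C₀ / C) / k = ln(2.310 / 1.08) / 0.02660
  = ln(2.139) / 0.02660 = 0.7603 / 0.02660 = 28.58 h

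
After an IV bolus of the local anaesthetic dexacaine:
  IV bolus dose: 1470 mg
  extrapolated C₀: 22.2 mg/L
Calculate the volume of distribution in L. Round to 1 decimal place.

Vd = Dose / C₀ = 1470 / 22.2 = 66.22 L

66.2 L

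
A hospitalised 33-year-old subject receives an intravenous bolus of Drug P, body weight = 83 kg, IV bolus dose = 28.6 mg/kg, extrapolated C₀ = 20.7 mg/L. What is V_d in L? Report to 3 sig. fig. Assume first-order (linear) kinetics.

Dose = 28.6 × 83 = 2374 mg
Vd = Dose / C₀ = 2374 / 20.7 = 114.7 L

115 L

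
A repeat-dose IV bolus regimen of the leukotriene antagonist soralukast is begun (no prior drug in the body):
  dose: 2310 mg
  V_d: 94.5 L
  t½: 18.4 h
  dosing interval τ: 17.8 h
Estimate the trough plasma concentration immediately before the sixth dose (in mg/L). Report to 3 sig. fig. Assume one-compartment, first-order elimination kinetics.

C₀ per dose = Dose / Vd = 2310 / 94.5 = 24.44 mg/L
k = ln2 / t½ = 0.693147 / 18.4 = 0.03767 h⁻¹
Fraction remaining after one interval: r = e^(−kτ) = e^(−0.03767 × 17.8) = 0.5114
Before dose 6, 5 doses have been given (aged 1τ, 2τ, 3τ, 4τ, 5τ).
C_trough = C₀ × (r + r² + … + r^5) = C₀ × r(1−r^5)/(1−r)
        = 24.44 × 0.5114 × (1 − 0.03498) / (1 − 0.5114) = 24.69 mg/L

24.7 mg/L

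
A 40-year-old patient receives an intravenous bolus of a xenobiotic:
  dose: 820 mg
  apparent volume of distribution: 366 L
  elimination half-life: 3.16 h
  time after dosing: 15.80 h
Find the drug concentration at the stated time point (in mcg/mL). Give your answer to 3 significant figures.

0.0700 mcg/mL

C₀ = Dose / Vd = 820.0 / 366 = 2.240 mg/L
k = ln2 / t½ = 0.693147 / 3.16 = 0.2194 h⁻¹
t / t½ = 15.80 / 3.16 = 5 half-lives
C = C₀ × (1/2)^5 = 2.240 × 0.03125 = 0.07000 mg/L
(0.07000 mg/L = 0.07000 mcg/mL)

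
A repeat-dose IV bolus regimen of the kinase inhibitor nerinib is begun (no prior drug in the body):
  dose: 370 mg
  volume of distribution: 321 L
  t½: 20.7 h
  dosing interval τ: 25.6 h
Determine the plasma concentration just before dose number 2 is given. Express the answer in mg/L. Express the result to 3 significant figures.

0.489 mg/L

C₀ per dose = Dose / Vd = 370 / 321 = 1.153 mg/L
k = ln2 / t½ = 0.693147 / 20.7 = 0.03349 h⁻¹
Fraction remaining after one interval: r = e^(−kτ) = e^(−0.03349 × 25.6) = 0.4243
Before dose 2, 1 dose has been given (aged 1τ).
C_trough = C₀ × r = 1.153 × 0.4243 = 0.4892 mg/L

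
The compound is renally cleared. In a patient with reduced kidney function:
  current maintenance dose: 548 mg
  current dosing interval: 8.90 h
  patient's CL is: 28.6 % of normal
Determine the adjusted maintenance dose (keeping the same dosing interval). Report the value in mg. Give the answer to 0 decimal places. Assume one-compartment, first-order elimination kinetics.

157 mg

To keep the same average steady-state level, dosing rate must scale with clearance.
CL ratio = 28.6 / 100 = 0.2860
New dose (same interval) = 548 × 0.2860 = 156.7 mg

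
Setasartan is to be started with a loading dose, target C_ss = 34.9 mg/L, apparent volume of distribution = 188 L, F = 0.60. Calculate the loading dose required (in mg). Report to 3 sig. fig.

LD = Css × Vd / F = 34.9 × 188 / 0.60 = 10940 mg

10900 mg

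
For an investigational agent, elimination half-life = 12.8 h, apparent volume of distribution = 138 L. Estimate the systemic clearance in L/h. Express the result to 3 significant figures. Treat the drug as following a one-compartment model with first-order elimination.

k = ln2 / t½ = 0.693147 / 12.8 = 0.05415 h⁻¹
CL = k × Vd = 0.05415 × 138 = 7.473 L/h

7.47 L/h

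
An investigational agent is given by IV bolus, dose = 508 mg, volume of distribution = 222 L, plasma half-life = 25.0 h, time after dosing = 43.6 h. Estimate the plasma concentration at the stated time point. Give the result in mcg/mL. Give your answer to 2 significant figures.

C₀ = Dose / Vd = 508.0 / 222 = 2.288 mg/L
k = ln2 / t½ = 0.693147 / 25.0 = 0.02773 h⁻¹
C = C₀ · e^(−k·t) = 2.288 × e^(−0.02773 × 43.6)
  = 2.288 × 0.2985 = 0.6830 mg/L
(0.6830 mg/L = 0.6830 mcg/mL)

0.68 mcg/mL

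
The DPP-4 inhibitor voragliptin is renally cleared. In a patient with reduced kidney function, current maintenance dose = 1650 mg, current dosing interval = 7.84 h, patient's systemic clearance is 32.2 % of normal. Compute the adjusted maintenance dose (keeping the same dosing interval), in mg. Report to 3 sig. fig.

531 mg

To keep the same average steady-state level, dosing rate must scale with clearance.
CL ratio = 32.2 / 100 = 0.3220
New dose (same interval) = 1650 × 0.3220 = 531.3 mg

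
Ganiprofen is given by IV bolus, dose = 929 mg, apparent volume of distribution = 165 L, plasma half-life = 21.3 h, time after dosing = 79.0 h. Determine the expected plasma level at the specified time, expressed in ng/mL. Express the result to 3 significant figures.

C₀ = Dose / Vd = 929.0 / 165 = 5.630 mg/L
k = ln2 / t½ = 0.693147 / 21.3 = 0.03254 h⁻¹
C = C₀ · e^(−k·t) = 5.630 × e^(−0.03254 × 79.0)
  = 5.630 × 0.07649 = 0.4306 mg/L
Convert: 0.4306 mg/L × 1000 = 430.6 ng/mL

431 ng/mL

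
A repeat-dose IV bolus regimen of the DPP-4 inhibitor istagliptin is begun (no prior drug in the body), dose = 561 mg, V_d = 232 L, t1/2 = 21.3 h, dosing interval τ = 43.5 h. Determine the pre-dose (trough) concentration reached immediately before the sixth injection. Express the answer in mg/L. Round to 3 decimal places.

C₀ per dose = Dose / Vd = 561 / 232 = 2.418 mg/L
k = ln2 / t½ = 0.693147 / 21.3 = 0.03254 h⁻¹
Fraction remaining after one interval: r = e^(−kτ) = e^(−0.03254 × 43.5) = 0.2428
Before dose 6, 5 doses have been given (aged 1τ, 2τ, 3τ, 4τ, 5τ).
C_trough = C₀ × (r + r² + … + r^5) = C₀ × r(1−r^5)/(1−r)
        = 2.418 × 0.2428 × (1 − 0.0008438) / (1 − 0.2428) = 0.7747 mg/L

0.775 mg/L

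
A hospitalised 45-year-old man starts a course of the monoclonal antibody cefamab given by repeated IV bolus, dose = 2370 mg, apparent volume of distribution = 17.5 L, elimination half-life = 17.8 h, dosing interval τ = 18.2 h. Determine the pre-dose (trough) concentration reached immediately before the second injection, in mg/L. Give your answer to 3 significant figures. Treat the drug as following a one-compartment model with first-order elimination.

66.7 mg/L

C₀ per dose = Dose / Vd = 2370 / 17.5 = 135.4 mg/L
k = ln2 / t½ = 0.693147 / 17.8 = 0.03894 h⁻¹
Fraction remaining after one interval: r = e^(−kτ) = e^(−0.03894 × 18.2) = 0.4923
Before dose 2, 1 dose has been given (aged 1τ).
C_trough = C₀ × r = 135.4 × 0.4923 = 66.66 mg/L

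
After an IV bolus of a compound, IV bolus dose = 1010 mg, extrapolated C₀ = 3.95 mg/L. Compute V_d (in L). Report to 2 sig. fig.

260 L

Vd = Dose / C₀ = 1010 / 3.95 = 255.7 L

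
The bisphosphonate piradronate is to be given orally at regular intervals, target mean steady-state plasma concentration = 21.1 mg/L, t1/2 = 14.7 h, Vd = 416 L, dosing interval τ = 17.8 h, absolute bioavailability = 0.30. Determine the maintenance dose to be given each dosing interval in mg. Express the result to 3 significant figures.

k = ln2 / t½ = 0.693147 / 14.7 = 0.04715 h⁻¹
CL = k × Vd = 0.04715 × 416 = 19.61 L/h
At steady state, F × (Dose/τ) = Css × CL.
Dose = Css × CL × τ / F = 21.1 × 19.61 × 17.8 / 0.30 = 24550 mg

24600 mg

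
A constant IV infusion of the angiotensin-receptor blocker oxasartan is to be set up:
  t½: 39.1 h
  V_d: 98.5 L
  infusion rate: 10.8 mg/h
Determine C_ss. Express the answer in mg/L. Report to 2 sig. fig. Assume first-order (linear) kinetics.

6.2 mg/L

k = ln2 / t½ = 0.693147 / 39.1 = 0.01773 h⁻¹
CL = k × Vd = 0.01773 × 98.5 = 1.746 L/h
At steady state Css = R₀ / CL = 10.8 / 1.746 = 6.186 mg/L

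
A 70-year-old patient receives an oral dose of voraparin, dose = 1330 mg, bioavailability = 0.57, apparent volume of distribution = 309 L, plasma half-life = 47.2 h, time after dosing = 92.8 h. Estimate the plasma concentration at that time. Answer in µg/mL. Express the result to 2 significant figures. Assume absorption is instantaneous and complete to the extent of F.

Amount reaching circulation = F × Dose = 0.57 × 1330 = 758.1 mg
C₀ = F·Dose / Vd = 758.1 / 309 = 2.453 mg/L
k = ln2 / t½ = 0.693147 / 47.2 = 0.01469 h⁻¹
C = C₀ · e^(−k·t) = 2.453 × e^(−0.01469 × 92.8)
  = 2.453 × 0.2558 = 0.6275 mg/L
(0.6275 mg/L = 0.6275 µg/mL)

0.63 µg/mL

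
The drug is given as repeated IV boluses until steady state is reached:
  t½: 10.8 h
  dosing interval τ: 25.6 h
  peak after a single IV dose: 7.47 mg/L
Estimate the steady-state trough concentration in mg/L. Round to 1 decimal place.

1.8 mg/L

k = ln2 / t½ = 0.693147 / 10.8 = 0.06418 h⁻¹
e^(−kτ) = e^(−0.06418 × 25.6) = 0.1934
Accumulation ratio R = 1 / (1 − e^(−kτ)) = 1 / (1 − 0.1934) = 1.240
Steady-state trough = C₀ × R × e^(−kτ) = 7.47 × 1.240 × 0.1934 = 1.791 mg/L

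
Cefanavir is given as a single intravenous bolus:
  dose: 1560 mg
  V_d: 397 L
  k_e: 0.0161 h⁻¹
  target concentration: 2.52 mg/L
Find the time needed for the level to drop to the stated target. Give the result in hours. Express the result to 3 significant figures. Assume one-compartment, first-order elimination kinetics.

27.6 h

C₀ = Dose / Vd = 1560 / 397 = 3.929 mg/L
t = ln(C₀ / C) / k = ln(3.929 / 2.52) / 0.01610
  = ln(1.559) / 0.01610 = 0.4440 / 0.01610 = 27.58 h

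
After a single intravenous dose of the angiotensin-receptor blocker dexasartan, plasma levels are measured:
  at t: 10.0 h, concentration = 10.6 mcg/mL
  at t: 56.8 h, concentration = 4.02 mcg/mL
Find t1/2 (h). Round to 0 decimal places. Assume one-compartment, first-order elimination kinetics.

33 h

k = ln(C₁/C₂) / (t₂ − t₁) = ln(10.6/4.02) / (56.8 − 10.0)
  = 0.9696 / 46.80 = 0.02072 h⁻¹
t½ = ln2 / k = 0.693147 / 0.02072 = 33.45 h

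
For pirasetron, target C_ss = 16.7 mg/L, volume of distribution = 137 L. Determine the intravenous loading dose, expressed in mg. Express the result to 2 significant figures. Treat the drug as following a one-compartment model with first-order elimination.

LD = Css × Vd = 16.7 × 137 = 2288 mg

2300 mg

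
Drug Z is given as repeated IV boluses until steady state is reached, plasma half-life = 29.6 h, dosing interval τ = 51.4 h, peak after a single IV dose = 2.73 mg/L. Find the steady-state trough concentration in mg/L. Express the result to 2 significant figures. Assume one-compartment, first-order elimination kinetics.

k = ln2 / t½ = 0.693147 / 29.6 = 0.02342 h⁻¹
e^(−kτ) = e^(−0.02342 × 51.4) = 0.3001
Accumulation ratio R = 1 / (1 − e^(−kτ)) = 1 / (1 − 0.3001) = 1.429
Steady-state trough = C₀ × R × e^(−kτ) = 2.73 × 1.429 × 0.3001 = 1.171 mg/L

1.2 mg/L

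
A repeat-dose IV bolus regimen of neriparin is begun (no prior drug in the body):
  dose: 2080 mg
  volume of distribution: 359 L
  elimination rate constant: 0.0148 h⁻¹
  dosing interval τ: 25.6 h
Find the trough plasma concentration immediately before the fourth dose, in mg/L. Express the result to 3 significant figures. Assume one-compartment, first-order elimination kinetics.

C₀ per dose = Dose / Vd = 2080 / 359 = 5.794 mg/L
Fraction remaining after one interval: r = e^(−kτ) = e^(−0.01480 × 25.6) = 0.6846
Before dose 4, 3 doses have been given (aged 1τ, 2τ, 3τ).
C_trough = C₀ × (r + r² + … + r^3) = C₀ × r(1−r^3)/(1−r)
        = 5.794 × 0.6846 × (1 − 0.3209) / (1 − 0.6846) = 8.541 mg/L

8.54 mg/L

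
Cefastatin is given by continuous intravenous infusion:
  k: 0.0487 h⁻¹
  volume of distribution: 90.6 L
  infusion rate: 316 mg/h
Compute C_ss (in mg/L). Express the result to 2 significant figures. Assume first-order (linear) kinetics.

CL = k × Vd = 0.04870 × 90.6 = 4.412 L/h
At steady state Css = R₀ / CL = 316 / 4.412 = 71.62 mg/L

72 mg/L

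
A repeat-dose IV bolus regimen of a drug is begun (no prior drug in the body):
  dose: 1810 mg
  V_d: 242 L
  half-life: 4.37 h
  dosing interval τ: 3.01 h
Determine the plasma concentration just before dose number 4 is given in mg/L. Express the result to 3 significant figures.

9.30 mg/L

C₀ per dose = Dose / Vd = 1810 / 242 = 7.479 mg/L
k = ln2 / t½ = 0.693147 / 4.37 = 0.1586 h⁻¹
Fraction remaining after one interval: r = e^(−kτ) = e^(−0.1586 × 3.01) = 0.6204
Before dose 4, 3 doses have been given (aged 1τ, 2τ, 3τ).
C_trough = C₀ × (r + r² + … + r^3) = C₀ × r(1−r^3)/(1−r)
        = 7.479 × 0.6204 × (1 − 0.2388) / (1 − 0.6204) = 9.304 mg/L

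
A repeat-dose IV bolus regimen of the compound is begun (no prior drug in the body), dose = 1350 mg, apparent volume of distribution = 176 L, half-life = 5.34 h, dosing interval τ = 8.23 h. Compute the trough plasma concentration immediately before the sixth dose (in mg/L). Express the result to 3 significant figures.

4.00 mg/L

C₀ per dose = Dose / Vd = 1350 / 176 = 7.670 mg/L
k = ln2 / t½ = 0.693147 / 5.34 = 0.1298 h⁻¹
Fraction remaining after one interval: r = e^(−kτ) = e^(−0.1298 × 8.23) = 0.3436
Before dose 6, 5 doses have been given (aged 1τ, 2τ, 3τ, 4τ, 5τ).
C_trough = C₀ × (r + r² + … + r^5) = C₀ × r(1−r^5)/(1−r)
        = 7.670 × 0.3436 × (1 − 0.004789) / (1 − 0.3436) = 3.996 mg/L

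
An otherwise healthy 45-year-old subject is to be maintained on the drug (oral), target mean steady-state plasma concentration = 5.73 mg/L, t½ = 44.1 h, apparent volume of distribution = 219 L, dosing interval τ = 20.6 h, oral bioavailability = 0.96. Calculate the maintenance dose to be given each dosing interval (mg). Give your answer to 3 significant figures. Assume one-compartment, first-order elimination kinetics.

423 mg

k = ln2 / t½ = 0.693147 / 44.1 = 0.01572 h⁻¹
CL = k × Vd = 0.01572 × 219 = 3.443 L/h
At steady state, F × (Dose/τ) = Css × CL.
Dose = Css × CL × τ / F = 5.73 × 3.443 × 20.6 / 0.96 = 423.3 mg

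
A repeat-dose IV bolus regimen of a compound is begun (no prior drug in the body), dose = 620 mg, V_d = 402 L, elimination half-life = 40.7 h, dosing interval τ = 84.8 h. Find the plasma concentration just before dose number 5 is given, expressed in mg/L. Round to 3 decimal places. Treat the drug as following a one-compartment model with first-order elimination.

0.475 mg/L

C₀ per dose = Dose / Vd = 620 / 402 = 1.542 mg/L
k = ln2 / t½ = 0.693147 / 40.7 = 0.01703 h⁻¹
Fraction remaining after one interval: r = e^(−kτ) = e^(−0.01703 × 84.8) = 0.2359
Before dose 5, 4 doses have been given (aged 1τ, 2τ, 3τ, 4τ).
C_trough = C₀ × (r + r² + … + r^4) = C₀ × r(1−r^4)/(1−r)
        = 1.542 × 0.2359 × (1 − 0.003097) / (1 − 0.2359) = 0.4746 mg/L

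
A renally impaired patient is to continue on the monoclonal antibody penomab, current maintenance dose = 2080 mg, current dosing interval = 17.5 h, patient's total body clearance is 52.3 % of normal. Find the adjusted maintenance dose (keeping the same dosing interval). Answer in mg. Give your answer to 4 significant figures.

To keep the same average steady-state level, dosing rate must scale with clearance.
CL ratio = 52.3 / 100 = 0.5230
New dose (same interval) = 2080 × 0.5230 = 1088 mg

1088 mg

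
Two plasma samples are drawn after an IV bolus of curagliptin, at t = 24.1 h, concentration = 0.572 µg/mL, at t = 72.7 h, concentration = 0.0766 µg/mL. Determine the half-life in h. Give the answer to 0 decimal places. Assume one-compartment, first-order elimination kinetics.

17 h

k = ln(C₁/C₂) / (t₂ − t₁) = ln(0.572/0.0766) / (72.7 − 24.1)
  = 2.011 / 48.60 = 0.04138 h⁻¹
t½ = ln2 / k = 0.693147 / 0.04138 = 16.75 h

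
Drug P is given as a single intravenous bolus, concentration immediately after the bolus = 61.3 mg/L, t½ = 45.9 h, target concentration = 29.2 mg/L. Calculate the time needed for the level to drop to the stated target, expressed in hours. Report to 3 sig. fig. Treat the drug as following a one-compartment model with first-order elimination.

49.1 h

k = ln2 / t½ = 0.693147 / 45.9 = 0.01510 h⁻¹
t = ln(C₀ / C) / k = ln(61.30 / 29.2) / 0.01510
  = ln(2.099) / 0.01510 = 0.7415 / 0.01510 = 49.11 h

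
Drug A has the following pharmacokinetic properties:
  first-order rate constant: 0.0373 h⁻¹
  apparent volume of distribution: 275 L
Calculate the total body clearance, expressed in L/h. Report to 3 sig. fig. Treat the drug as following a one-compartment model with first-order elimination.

CL = k × Vd = 0.0373 × 275 = 10.26 L/h

10.3 L/h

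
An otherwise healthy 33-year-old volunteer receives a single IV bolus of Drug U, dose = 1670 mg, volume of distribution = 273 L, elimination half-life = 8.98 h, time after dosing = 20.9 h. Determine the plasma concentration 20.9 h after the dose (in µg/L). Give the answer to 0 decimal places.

1219 µg/L

C₀ = Dose / Vd = 1670 / 273 = 6.117 mg/L
k = ln2 / t½ = 0.693147 / 8.98 = 0.07719 h⁻¹
C = C₀ · e^(−k·t) = 6.117 × e^(−0.07719 × 20.9)
  = 6.117 × 0.1992 = 1.219 mg/L
Convert: 1.219 mg/L × 1000 = 1219 µg/L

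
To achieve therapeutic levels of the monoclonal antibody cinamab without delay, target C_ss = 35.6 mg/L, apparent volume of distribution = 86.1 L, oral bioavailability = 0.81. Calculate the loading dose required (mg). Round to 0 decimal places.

3784 mg

LD = Css × Vd / F = 35.6 × 86.1 / 0.81 = 3784 mg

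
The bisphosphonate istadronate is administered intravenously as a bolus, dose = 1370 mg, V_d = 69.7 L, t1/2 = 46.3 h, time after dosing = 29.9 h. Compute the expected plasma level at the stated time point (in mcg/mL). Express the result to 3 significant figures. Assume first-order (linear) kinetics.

C₀ = Dose / Vd = 1370 / 69.7 = 19.66 mg/L
k = ln2 / t½ = 0.693147 / 46.3 = 0.01497 h⁻¹
C = C₀ · e^(−k·t) = 19.66 × e^(−0.01497 × 29.9)
  = 19.66 × 0.6392 = 12.57 mg/L
(12.57 mg/L = 12.57 mcg/mL)

12.6 mcg/mL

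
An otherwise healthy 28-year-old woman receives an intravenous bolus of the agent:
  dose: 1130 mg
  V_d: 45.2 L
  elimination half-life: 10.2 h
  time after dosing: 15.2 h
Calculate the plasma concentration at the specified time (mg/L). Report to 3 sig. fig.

8.90 mg/L

C₀ = Dose / Vd = 1130 / 45.2 = 25.00 mg/L
k = ln2 / t½ = 0.693147 / 10.2 = 0.06796 h⁻¹
C = C₀ · e^(−k·t) = 25.00 × e^(−0.06796 × 15.2)
  = 25.00 × 0.3559 = 8.898 mg/L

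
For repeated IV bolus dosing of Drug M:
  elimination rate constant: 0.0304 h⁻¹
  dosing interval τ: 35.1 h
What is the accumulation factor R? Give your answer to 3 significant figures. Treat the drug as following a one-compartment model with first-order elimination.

1.52

e^(−kτ) = e^(−0.03040 × 35.1) = 0.3440
Accumulation ratio R = 1 / (1 − e^(−kτ)) = 1 / (1 − 0.3440) = 1.524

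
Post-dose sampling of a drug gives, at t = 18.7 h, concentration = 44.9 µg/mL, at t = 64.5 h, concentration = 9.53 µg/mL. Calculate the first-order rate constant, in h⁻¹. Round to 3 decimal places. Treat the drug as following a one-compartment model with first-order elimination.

k = ln(C₁/C₂) / (t₂ − t₁) = ln(44.9/9.53) / (64.5 − 18.7)
  = 1.550 / 45.80 = 0.03384 h⁻¹

0.034 h⁻¹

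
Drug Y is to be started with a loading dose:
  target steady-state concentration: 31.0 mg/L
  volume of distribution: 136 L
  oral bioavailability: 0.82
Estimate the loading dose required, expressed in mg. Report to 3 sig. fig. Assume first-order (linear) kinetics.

LD = Css × Vd / F = 31.0 × 136 / 0.82 = 5141 mg

5140 mg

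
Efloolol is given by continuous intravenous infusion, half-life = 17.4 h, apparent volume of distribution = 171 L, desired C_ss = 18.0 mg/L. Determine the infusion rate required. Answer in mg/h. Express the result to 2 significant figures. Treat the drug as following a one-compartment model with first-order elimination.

k = ln2 / t½ = 0.693147 / 17.4 = 0.03984 h⁻¹
CL = k × Vd = 0.03984 × 171 = 6.813 L/h
At steady state, infusion rate R₀ = Css × CL = 18.0 × 6.813 = 122.6 mg/h

120 mg/h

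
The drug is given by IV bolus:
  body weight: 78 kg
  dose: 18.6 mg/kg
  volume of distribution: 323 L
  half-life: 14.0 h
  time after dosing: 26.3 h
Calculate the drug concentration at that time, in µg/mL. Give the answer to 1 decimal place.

Total dose = 18.6 × 78 = 1451 mg
C₀ = Dose / Vd = 1451 / 323 = 4.492 mg/L
k = ln2 / t½ = 0.693147 / 14.0 = 0.04951 h⁻¹
C = C₀ · e^(−k·t) = 4.492 × e^(−0.04951 × 26.3)
  = 4.492 × 0.2720 = 1.222 mg/L
(1.222 mg/L = 1.222 µg/mL)

1.2 µg/mL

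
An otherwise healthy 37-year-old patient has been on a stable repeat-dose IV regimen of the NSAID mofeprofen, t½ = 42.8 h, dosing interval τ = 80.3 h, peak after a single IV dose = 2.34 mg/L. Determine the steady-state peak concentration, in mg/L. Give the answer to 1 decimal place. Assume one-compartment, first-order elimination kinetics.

k = ln2 / t½ = 0.693147 / 42.8 = 0.01620 h⁻¹
e^(−kτ) = e^(−0.01620 × 80.3) = 0.2723
Accumulation ratio R = 1 / (1 − e^(−kτ)) = 1 / (1 − 0.2723) = 1.374
Steady-state peak = C₀ × R = 2.34 × 1.374 = 3.215 mg/L

3.2 mg/L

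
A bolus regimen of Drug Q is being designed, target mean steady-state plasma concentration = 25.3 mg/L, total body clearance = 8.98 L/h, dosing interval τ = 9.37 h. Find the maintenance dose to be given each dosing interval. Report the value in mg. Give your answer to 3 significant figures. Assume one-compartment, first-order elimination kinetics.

At steady state, Dose/τ = Css × CL.
Dose = Css × CL × τ = 25.3 × 8.980 × 9.37 = 2129 mg

2130 mg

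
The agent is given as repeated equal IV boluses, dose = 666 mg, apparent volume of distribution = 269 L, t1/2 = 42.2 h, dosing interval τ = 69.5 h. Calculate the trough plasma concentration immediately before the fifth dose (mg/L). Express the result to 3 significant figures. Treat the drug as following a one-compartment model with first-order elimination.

C₀ per dose = Dose / Vd = 666 / 269 = 2.476 mg/L
k = ln2 / t½ = 0.693147 / 42.2 = 0.01643 h⁻¹
Fraction remaining after one interval: r = e^(−kτ) = e^(−0.01643 × 69.5) = 0.3192
Before dose 5, 4 doses have been given (aged 1τ, 2τ, 3τ, 4τ).
C_trough = C₀ × (r + r² + … + r^4) = C₀ × r(1−r^4)/(1−r)
        = 2.476 × 0.3192 × (1 − 0.01038) / (1 − 0.3192) = 1.149 mg/L

1.15 mg/L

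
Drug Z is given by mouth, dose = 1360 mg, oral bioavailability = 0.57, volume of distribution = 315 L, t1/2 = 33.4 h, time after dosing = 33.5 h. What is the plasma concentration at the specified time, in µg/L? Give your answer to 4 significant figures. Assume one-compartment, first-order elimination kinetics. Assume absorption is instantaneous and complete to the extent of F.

Amount reaching circulation = F × Dose = 0.57 × 1360 = 775.2 mg
C₀ = F·Dose / Vd = 775.2 / 315 = 2.461 mg/L
k = ln2 / t½ = 0.693147 / 33.4 = 0.02075 h⁻¹
C = C₀ · e^(−k·t) = 2.461 × e^(−0.02075 × 33.5)
  = 2.461 × 0.4990 = 1.228 mg/L
Convert: 1.228 mg/L × 1000 = 1228 µg/L

1228 µg/L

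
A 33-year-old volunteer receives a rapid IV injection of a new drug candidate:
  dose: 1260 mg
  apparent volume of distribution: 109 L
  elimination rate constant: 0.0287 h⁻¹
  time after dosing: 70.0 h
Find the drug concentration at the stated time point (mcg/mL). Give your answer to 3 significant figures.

1.55 mcg/mL

C₀ = Dose / Vd = 1260 / 109 = 11.56 mg/L
C = C₀ · e^(−k·t) = 11.56 × e^(−0.02870 × 70.0)
  = 11.56 × 0.1341 = 1.550 mg/L
(1.550 mg/L = 1.550 mcg/mL)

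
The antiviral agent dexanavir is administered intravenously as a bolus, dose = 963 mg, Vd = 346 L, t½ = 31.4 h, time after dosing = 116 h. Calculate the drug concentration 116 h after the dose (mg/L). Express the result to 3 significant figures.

0.215 mg/L

C₀ = Dose / Vd = 963.0 / 346 = 2.783 mg/L
k = ln2 / t½ = 0.693147 / 31.4 = 0.02207 h⁻¹
C = C₀ · e^(−k·t) = 2.783 × e^(−0.02207 × 116)
  = 2.783 × 0.07730 = 0.2151 mg/L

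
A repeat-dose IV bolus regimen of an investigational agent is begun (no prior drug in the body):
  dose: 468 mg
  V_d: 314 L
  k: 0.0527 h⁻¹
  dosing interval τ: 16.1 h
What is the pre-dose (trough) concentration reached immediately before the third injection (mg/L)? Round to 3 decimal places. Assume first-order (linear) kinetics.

0.911 mg/L

C₀ per dose = Dose / Vd = 468 / 314 = 1.490 mg/L
Fraction remaining after one interval: r = e^(−kτ) = e^(−0.05270 × 16.1) = 0.4281
Before dose 3, 2 doses have been given (aged 1τ, 2τ).
C_trough = C₀ × (r + r²) = 1.490 × (0.4281 + 0.1833) = 0.9110 mg/L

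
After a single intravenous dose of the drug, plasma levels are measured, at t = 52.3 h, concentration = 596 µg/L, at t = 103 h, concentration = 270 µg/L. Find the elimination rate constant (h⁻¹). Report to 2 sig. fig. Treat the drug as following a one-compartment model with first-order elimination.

k = ln(C₁/C₂) / (t₂ − t₁) = ln(596/270) / (103 − 52.3)
  = 0.7918 / 50.70 = 0.01562 h⁻¹

0.016 h⁻¹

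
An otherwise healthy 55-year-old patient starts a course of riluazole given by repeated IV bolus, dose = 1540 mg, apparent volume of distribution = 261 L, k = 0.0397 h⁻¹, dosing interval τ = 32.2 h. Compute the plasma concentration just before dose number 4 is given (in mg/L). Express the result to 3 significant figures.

2.23 mg/L

C₀ per dose = Dose / Vd = 1540 / 261 = 5.900 mg/L
Fraction remaining after one interval: r = e^(−kτ) = e^(−0.03970 × 32.2) = 0.2785
Before dose 4, 3 doses have been given (aged 1τ, 2τ, 3τ).
C_trough = C₀ × (r + r² + … + r^3) = C₀ × r(1−r^3)/(1−r)
        = 5.900 × 0.2785 × (1 − 0.02160) / (1 − 0.2785) = 2.228 mg/L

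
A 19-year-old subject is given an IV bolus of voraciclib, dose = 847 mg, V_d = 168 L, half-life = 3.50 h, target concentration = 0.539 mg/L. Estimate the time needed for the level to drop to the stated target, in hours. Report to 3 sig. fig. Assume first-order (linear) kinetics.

11.3 h

C₀ = Dose / Vd = 847.0 / 168 = 5.042 mg/L
k = ln2 / t½ = 0.693147 / 3.50 = 0.1980 h⁻¹
t = ln(C₀ / C) / k = ln(5.042 / 0.539) / 0.1980
  = ln(9.354) / 0.1980 = 2.236 / 0.1980 = 11.29 h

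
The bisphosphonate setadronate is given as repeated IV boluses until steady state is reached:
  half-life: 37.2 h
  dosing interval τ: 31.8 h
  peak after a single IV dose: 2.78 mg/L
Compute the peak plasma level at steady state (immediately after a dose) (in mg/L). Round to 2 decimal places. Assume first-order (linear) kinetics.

6.22 mg/L

k = ln2 / t½ = 0.693147 / 37.2 = 0.01863 h⁻¹
e^(−kτ) = e^(−0.01863 × 31.8) = 0.5530
Accumulation ratio R = 1 / (1 − e^(−kτ)) = 1 / (1 − 0.5530) = 2.237
Steady-state peak = C₀ × R = 2.78 × 2.237 = 6.219 mg/L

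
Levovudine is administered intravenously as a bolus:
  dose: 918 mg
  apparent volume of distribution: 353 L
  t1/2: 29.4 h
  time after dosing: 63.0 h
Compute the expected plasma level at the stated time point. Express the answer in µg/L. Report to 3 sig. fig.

C₀ = Dose / Vd = 918.0 / 353 = 2.601 mg/L
k = ln2 / t½ = 0.693147 / 29.4 = 0.02358 h⁻¹
C = C₀ · e^(−k·t) = 2.601 × e^(−0.02358 × 63.0)
  = 2.601 × 0.2264 = 0.5889 mg/L
Convert: 0.5889 mg/L × 1000 = 588.9 µg/L

589 µg/L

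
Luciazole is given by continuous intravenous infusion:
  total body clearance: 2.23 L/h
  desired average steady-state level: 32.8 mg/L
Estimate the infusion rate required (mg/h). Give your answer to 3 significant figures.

73.1 mg/h

At steady state, infusion rate R₀ = Css × CL = 32.8 × 2.230 = 73.14 mg/h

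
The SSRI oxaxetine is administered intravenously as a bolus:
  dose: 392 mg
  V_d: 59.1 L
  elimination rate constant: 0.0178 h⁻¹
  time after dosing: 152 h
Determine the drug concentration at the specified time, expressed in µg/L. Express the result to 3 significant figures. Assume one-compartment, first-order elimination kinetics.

443 µg/L

C₀ = Dose / Vd = 392.0 / 59.1 = 6.633 mg/L
C = C₀ · e^(−k·t) = 6.633 × e^(−0.01780 × 152)
  = 6.633 × 0.06683 = 0.4433 mg/L
Convert: 0.4433 mg/L × 1000 = 443.3 µg/L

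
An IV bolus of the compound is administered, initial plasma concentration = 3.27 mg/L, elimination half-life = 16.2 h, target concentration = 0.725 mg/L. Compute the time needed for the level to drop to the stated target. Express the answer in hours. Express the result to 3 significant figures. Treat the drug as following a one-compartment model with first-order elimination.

35.2 h

k = ln2 / t½ = 0.693147 / 16.2 = 0.04279 h⁻¹
t = ln(C₀ / C) / k = ln(3.270 / 0.725) / 0.04279
  = ln(4.510) / 0.04279 = 1.506 / 0.04279 = 35.20 h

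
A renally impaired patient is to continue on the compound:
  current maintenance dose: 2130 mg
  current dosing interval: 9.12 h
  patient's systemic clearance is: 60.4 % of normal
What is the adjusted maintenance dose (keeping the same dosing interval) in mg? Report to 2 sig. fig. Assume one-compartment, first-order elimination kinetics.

To keep the same average steady-state level, dosing rate must scale with clearance.
CL ratio = 60.4 / 100 = 0.6040
New dose (same interval) = 2130 × 0.6040 = 1287 mg

1300 mg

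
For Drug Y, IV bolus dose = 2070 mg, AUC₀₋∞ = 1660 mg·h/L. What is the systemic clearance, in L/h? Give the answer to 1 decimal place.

CL = Dose / AUC = 2070 / 1660 = 1.247 L/h

1.2 L/h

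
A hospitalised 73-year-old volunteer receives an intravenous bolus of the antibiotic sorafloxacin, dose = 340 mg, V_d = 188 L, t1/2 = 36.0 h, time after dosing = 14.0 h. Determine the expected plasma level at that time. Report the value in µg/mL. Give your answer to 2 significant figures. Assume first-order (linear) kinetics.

1.4 µg/mL

C₀ = Dose / Vd = 340.0 / 188 = 1.809 mg/L
k = ln2 / t½ = 0.693147 / 36.0 = 0.01925 h⁻¹
C = C₀ · e^(−k·t) = 1.809 × e^(−0.01925 × 14.0)
  = 1.809 × 0.7638 = 1.382 mg/L
(1.382 mg/L = 1.382 µg/mL)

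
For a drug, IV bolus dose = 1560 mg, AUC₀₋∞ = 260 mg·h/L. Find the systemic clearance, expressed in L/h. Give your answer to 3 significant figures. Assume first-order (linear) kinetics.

6.00 L/h

CL = Dose / AUC = 1560 / 260 = 6.000 L/h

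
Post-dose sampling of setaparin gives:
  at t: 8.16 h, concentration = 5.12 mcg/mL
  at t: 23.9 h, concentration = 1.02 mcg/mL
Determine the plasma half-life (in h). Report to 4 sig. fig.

k = ln(C₁/C₂) / (t₂ − t₁) = ln(5.12/1.02) / (23.9 − 8.16)
  = 1.613 / 15.74 = 0.1025 h⁻¹
t½ = ln2 / k = 0.693147 / 0.1025 = 6.762 h

6.762 h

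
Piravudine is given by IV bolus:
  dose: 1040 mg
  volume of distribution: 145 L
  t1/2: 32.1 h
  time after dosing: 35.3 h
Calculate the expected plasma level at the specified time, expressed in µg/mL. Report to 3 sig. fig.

C₀ = Dose / Vd = 1040 / 145 = 7.172 mg/L
k = ln2 / t½ = 0.693147 / 32.1 = 0.02159 h⁻¹
C = C₀ · e^(−k·t) = 7.172 × e^(−0.02159 × 35.3)
  = 7.172 × 0.4667 = 3.347 mg/L
(3.347 mg/L = 3.347 µg/mL)

3.35 µg/mL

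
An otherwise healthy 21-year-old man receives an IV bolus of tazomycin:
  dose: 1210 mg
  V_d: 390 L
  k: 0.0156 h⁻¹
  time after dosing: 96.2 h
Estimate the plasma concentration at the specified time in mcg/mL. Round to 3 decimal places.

C₀ = Dose / Vd = 1210 / 390 = 3.103 mg/L
C = C₀ · e^(−k·t) = 3.103 × e^(−0.01560 × 96.2)
  = 3.103 × 0.2230 = 0.6920 mg/L
(0.6920 mg/L = 0.6920 mcg/mL)

0.692 mcg/mL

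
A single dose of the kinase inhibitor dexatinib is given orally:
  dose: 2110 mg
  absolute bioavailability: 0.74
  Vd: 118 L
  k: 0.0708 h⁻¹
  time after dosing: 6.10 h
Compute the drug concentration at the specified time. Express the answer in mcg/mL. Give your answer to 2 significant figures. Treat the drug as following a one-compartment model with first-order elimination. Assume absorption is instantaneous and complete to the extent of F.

Amount reaching circulation = F × Dose = 0.74 × 2110 = 1561 mg
C₀ = F·Dose / Vd = 1561 / 118 = 13.23 mg/L
C = C₀ · e^(−k·t) = 13.23 × e^(−0.07080 × 6.10)
  = 13.23 × 0.6493 = 8.590 mg/L
(8.590 mg/L = 8.590 mcg/mL)

8.6 mcg/mL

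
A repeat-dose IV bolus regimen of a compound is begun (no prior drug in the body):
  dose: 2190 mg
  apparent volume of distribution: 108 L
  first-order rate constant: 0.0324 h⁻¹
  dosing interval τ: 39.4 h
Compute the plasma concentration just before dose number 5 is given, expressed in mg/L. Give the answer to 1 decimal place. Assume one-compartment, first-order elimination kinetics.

C₀ per dose = Dose / Vd = 2190 / 108 = 20.28 mg/L
Fraction remaining after one interval: r = e^(−kτ) = e^(−0.03240 × 39.4) = 0.2790
Before dose 5, 4 doses have been given (aged 1τ, 2τ, 3τ, 4τ).
C_trough = C₀ × (r + r² + … + r^4) = C₀ × r(1−r^4)/(1−r)
        = 20.28 × 0.2790 × (1 − 0.006059) / (1 − 0.2790) = 7.800 mg/L

7.8 mg/L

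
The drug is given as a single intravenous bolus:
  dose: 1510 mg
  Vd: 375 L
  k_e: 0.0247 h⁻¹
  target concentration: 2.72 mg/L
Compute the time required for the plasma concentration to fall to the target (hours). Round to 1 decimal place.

15.9 h

C₀ = Dose / Vd = 1510 / 375 = 4.027 mg/L
t = ln(C₀ / C) / k = ln(4.027 / 2.72) / 0.02470
  = ln(1.481) / 0.02470 = 0.3927 / 0.02470 = 15.90 h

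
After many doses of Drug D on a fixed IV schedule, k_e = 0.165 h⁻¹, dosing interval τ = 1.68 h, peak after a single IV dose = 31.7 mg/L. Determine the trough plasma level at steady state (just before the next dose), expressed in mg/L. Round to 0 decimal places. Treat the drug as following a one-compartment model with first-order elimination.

e^(−kτ) = e^(−0.1650 × 1.68) = 0.7579
Accumulation ratio R = 1 / (1 − e^(−kτ)) = 1 / (1 − 0.7579) = 4.131
Steady-state trough = C₀ × R × e^(−kτ) = 31.7 × 4.131 × 0.7579 = 99.25 mg/L

99 mg/L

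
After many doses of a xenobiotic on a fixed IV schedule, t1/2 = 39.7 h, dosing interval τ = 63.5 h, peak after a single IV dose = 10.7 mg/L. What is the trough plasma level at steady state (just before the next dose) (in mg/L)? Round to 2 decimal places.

5.27 mg/L

k = ln2 / t½ = 0.693147 / 39.7 = 0.01746 h⁻¹
e^(−kτ) = e^(−0.01746 × 63.5) = 0.3300
Accumulation ratio R = 1 / (1 − e^(−kτ)) = 1 / (1 − 0.3300) = 1.493
Steady-state trough = C₀ × R × e^(−kτ) = 10.7 × 1.493 × 0.3300 = 5.272 mg/L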